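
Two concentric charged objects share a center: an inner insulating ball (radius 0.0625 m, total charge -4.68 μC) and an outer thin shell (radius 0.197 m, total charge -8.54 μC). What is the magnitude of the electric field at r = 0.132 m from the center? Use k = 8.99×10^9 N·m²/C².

|E| ≈ 2.41×10^6 N/C

Take a concentric spherical Gaussian surface of radius r = 0.132 m (between the bodies, 0.0625 m < r < 0.197 m).
The shell at 0.197 m lies outside the Gaussian surface, so Q_enc = -4.68 μC = -4.68×10^-6 C.
Gauss's law: E·4πr² = Q_enc/ε₀.
E = k|Q_enc|/r² = (8.99×10^9)(4.68×10^-6)/(0.132)² = 2.41×10^6 N/C.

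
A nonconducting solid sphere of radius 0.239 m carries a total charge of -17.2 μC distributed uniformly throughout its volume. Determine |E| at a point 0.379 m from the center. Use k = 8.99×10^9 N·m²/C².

By spherical symmetry E is radial; choose a Gaussian sphere of radius r = 0.379 m (r > R, so the entire charge is enclosed).
Q_enc = -17.2 μC = -1.72×10^-5 C.
Gauss's law: E·4πr² = Q_enc/ε₀.
E = k|Q_enc|/r² = (8.99×10^9)(1.72×10^-5)/(0.379)² = 1.08e6 N/C.

E ≈ 1.08×10^6 V/m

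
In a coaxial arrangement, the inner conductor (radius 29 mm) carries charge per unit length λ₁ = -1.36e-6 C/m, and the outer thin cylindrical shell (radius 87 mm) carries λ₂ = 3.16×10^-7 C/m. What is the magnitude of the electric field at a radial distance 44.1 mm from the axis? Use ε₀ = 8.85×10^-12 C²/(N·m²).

By cylindrical symmetry E is radial; use a coaxial Gaussian cylinder of radius 44.1 mm and length L (between the conductors, 29 mm < r < 87 mm).
The shell at 87 mm lies outside the Gaussian surface, so λ_enc = λ₁ = -1.36×10^-6 C/m.
Since E is radial and uniform over the curved surface, Φ = E·2πrL = Q_enc/ε₀ = λ_enc L/ε₀.
E = |λ_enc|/(2πε₀r) = (1.36×10^-6)/(2π·8.85×10^-12·0.0441) = 5.55e5 N/C.

5.55×10^5 N/C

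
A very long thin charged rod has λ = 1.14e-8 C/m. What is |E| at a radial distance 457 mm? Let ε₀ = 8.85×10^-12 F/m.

Coaxial Gaussian cylinder, radius r = 457 mm, length L.
Q_enc = λL, so λ_enc = 1.14×10^-8 C/m.
Since E is radial and uniform over the curved surface, Φ = E·2πrL = Q_enc/ε₀ = λ_enc L/ε₀.
E = |λ_enc|/(2πε₀r) = (1.14e-8)/(2π·8.85×10^-12·0.457) = 449 N/C.

E ≈ 449 N/C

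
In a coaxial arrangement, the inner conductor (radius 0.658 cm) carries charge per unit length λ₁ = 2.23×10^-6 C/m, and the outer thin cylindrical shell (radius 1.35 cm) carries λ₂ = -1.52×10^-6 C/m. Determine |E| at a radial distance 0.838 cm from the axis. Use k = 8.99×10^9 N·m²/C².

By cylindrical symmetry E is radial; use a coaxial Gaussian cylinder of radius 0.838 cm and length L (between the conductors, 0.658 cm < r < 1.35 cm).
Only the inner wire is enclosed; the outer shell contributes nothing inside itself. λ_enc = λ₁ = 2.23×10^-6 C/m.
Applying ∮E·dA = Q_enc/ε₀ with the end caps contributing no flux:
E = 2k|λ_enc|/r = 2(8.99×10^9)(2.23×10^-6)/(0.00838) = 4.78e6 N/C.

E = 4.78×10^6 N/C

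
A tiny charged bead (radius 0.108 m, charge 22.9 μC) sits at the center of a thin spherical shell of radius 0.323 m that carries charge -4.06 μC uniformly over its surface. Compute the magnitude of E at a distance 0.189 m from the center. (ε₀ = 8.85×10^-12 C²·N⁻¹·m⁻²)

Symmetry ⇒ E = E(r) r̂. Gaussian sphere of radius r = 0.189 m (between the bodies, 0.108 m < r < 0.323 m).
The shell at 0.323 m lies outside the Gaussian surface, so Q_enc = 22.9 μC = 2.29×10^-5 C.
Since E is radial and uniform over the Gaussian sphere, Φ = E·4πr² = Q_enc/ε₀.
E = |Q_enc|/(4πε₀r²) = (2.29×10^-5)/(4π·8.85×10^-12·(0.189)²) = 5.76×10^6 N/C.

E = 5.76e6 N/C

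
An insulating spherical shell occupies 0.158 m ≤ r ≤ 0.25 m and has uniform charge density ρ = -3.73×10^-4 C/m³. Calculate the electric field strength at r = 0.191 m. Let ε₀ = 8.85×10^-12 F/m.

Use a concentric Gaussian sphere at r = 0.191 m (within the shell material, 0.158 m < r < 0.25 m).
Enclosed charge is the volume from a to r: Q_enc = (4π/3)ρ(r³ − a³) = -4.724×10^-6 C.
By Gauss's law, ∮E·dA = E·4πr² = Q_enc/ε₀.
E = |Q_enc|/(4πε₀r²) = (4.724×10^-6)/(4π·8.85×10^-12·(0.191)²) = 1.16×10^6 N/C.

|E| ≈ 1.16×10^6 N/C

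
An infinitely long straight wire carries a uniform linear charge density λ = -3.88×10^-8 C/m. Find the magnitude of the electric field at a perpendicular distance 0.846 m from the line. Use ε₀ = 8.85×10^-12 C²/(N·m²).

Take a coaxial cylindrical Gaussian surface of radius r = 0.846 m and length L.
Q_enc = λL, so λ_enc = -3.88×10^-8 C/m.
Applying ∮E·dA = Q_enc/ε₀ with the end caps contributing no flux:
E = |λ_enc|/(2πε₀r) = (3.88×10^-8)/(2π·8.85×10^-12·0.846) = 825 N/C.

825 N/C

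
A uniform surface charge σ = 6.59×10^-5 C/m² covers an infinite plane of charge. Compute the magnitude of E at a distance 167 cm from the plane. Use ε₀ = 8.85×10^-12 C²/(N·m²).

|E| = 3.72e6 N/C

The symmetry is planar: E is normal to the sheet and the same magnitude on both sides. Take a pillbox straddling the sheet with end-cap area A.
Only the two end caps contribute flux: Φ = 2EA. With Q_enc = σA, Gauss's law gives E = |σ|/(2ε₀).
E = |σ|/(2ε₀) = (6.59e-5)/(2·8.85×10^-12) = 3.72×10^6 N/C.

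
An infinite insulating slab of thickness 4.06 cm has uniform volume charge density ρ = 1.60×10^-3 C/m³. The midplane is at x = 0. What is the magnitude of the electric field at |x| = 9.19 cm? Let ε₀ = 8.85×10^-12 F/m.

3.67×10^6 V/m

The point |x| = 9.19 cm lies outside the slab (half-thickness 0.0203 m). A symmetric pillbox spanning the full slab encloses Q_enc = ρ·d·A.
Flux = 2EA ⇒ E = |ρ|d/(2ε₀), independent of distance outside.
E = (1.60×10^-3)(0.0406)/(2·8.85×10^-12) = 3.67e6 N/C.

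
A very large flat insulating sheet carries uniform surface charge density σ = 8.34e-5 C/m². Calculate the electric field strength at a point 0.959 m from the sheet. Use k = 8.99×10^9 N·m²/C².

|E| = 4.71×10^6 N/C

Choose a cylindrical pillbox piercing the sheet, end faces (area A) parallel to it.
Only the two end caps contribute flux: Φ = 2EA. With Q_enc = σA, Gauss's law gives E = |σ|/(2ε₀).
E = 2πk|σ| = 2π(8.99×10^9)(8.34e-5) = 4.71e6 N/C.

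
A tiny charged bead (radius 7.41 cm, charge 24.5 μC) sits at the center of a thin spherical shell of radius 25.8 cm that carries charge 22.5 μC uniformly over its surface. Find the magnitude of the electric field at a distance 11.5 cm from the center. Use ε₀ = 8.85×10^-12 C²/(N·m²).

|E| ≈ 1.67×10^7 V/m

Symmetry ⇒ E = E(r) r̂. Gaussian sphere of radius r = 11.5 cm (between the bodies, 7.41 cm < r < 25.8 cm).
The shell at 25.8 cm lies outside the Gaussian surface, so Q_enc = 24.5 μC = 2.45×10^-5 C.
By Gauss's law, ∮E·dA = E·4πr² = Q_enc/ε₀.
E = |Q_enc|/(4πε₀r²) = (2.45×10^-5)/(4π·8.85×10^-12·(0.115)²) = 1.67e7 N/C.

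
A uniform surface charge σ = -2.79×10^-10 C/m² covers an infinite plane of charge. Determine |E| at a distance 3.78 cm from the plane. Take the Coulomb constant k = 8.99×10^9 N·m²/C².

Choose a cylindrical pillbox piercing the sheet, end faces (area A) parallel to it.
Only the two end caps contribute flux: Φ = 2EA. With Q_enc = σA, Gauss's law gives E = |σ|/(2ε₀).
E = 2πk|σ| = 2π(8.99×10^9)(2.79×10^-10) = 15.8 N/C.

E = 15.8 N/C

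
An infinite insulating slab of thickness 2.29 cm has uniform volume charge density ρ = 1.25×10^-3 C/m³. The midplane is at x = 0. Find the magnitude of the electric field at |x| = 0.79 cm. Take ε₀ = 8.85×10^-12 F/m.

By symmetry E is perpendicular to the slab. A Gaussian pillbox from −0.79 cm to +0.79 cm (face area A) lies entirely within the slab.
Q_enc = ρ·(2x)·A and flux = 2EA, so 2EA = 2ρxA/ε₀ ⇒ E = |ρ|x/ε₀.
E = (1.25e-3)(0.0079)/(8.85×10^-12) = 1.12×10^6 N/C.

E = 1.12×10^6 N/C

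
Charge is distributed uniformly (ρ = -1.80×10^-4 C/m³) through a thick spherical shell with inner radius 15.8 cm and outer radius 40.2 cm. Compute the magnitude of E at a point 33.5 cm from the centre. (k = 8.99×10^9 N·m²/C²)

Symmetry ⇒ E = E(r) r̂. Gaussian sphere of radius r = 33.5 cm (within the shell material, 15.8 cm < r < 40.2 cm).
Only the shell between 15.8 cm and r is enclosed: Q_enc = ρ·(4π/3)(r³ − a³) = (-1.80×10^-4)·(4π/3)·((0.335)³ − (0.158)³) = -2.537e-5 C.
Gauss's law: E·4πr² = Q_enc/ε₀.
E = k|Q_enc|/r² = (8.99×10^9)(2.537×10^-5)/(0.335)² = 2.03×10^6 N/C.

2.03×10^6 V/m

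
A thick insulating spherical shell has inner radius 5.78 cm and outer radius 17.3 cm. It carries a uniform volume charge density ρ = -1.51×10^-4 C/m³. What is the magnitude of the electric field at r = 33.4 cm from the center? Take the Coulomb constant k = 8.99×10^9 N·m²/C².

Use a concentric Gaussian sphere at r = 33.4 cm (r > 17.3 cm, enclosing the whole shell).
Q_enc = ρ·(4π/3)(b³ − a³) = (-1.51×10^-4)·(4π/3)·((0.173)³ − (0.0578)³) = -3.153e-6 C.
Applying ∮E·dA = Q_enc/ε₀ with Φ = E(4πr²):
E = k|Q_enc|/r² = (8.99×10^9)(3.153×10^-6)/(0.334)² = 2.54×10^5 N/C.

|E| = 2.54×10^5 N/C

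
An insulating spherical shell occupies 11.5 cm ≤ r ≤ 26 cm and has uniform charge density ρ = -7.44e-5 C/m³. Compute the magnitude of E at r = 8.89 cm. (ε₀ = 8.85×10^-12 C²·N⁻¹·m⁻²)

E = 0

Take a concentric spherical Gaussian surface of radius r = 8.89 cm (r < 11.5 cm, inside the empty cavity).
No charge is enclosed, so by Gauss's law E·4πr² = 0 ⇒ E = 0.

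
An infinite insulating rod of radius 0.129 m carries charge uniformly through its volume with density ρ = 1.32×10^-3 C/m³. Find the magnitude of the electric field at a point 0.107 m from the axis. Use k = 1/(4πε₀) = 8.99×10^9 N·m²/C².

7.98×10^6 V/m

Choose a coaxial cylinder of radius r = 0.107 m (arbitrary length L) as the Gaussian surface (r < R).
Charge inside radius r per length L is ρ·πr²·L, so λ_enc = ρπr² = 4.748×10^-5 C/m.
Applying ∮E·dA = Q_enc/ε₀ with the end caps contributing no flux:
E = 2k|λ_enc|/r = 2(8.99×10^9)(4.748e-5)/(0.107) = 7.98×10^6 N/C.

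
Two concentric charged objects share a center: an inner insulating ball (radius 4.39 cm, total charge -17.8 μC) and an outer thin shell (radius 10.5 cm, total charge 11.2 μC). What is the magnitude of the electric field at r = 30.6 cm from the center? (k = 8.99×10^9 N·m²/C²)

|E| = 6.34×10^5 N/C

By spherical symmetry E is radial; choose a Gaussian sphere of radius r = 30.6 cm (r > 10.5 cm, enclosing both).
Q_enc = (-17.8 μC) + (11.2 μC) = -6.60×10^-6 C.
Applying ∮E·dA = Q_enc/ε₀ with Φ = E(4πr²):
E = k|Q_enc|/r² = (8.99×10^9)(6.60×10^-6)/(0.306)² = 6.34×10^5 N/C.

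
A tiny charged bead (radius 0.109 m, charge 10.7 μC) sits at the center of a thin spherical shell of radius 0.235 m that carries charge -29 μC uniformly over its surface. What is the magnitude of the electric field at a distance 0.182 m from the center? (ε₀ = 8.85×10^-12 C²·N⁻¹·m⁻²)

Take a concentric spherical Gaussian surface of radius r = 0.182 m (between the bodies, 0.109 m < r < 0.235 m).
The shell at 0.235 m lies outside the Gaussian surface, so Q_enc = 10.7 μC = 1.07e-5 C.
Gauss's law: E·4πr² = Q_enc/ε₀.
E = |Q_enc|/(4πε₀r²) = (1.07×10^-5)/(4π·8.85×10^-12·(0.182)²) = 2.90×10^6 N/C.

2.90×10^6 N/C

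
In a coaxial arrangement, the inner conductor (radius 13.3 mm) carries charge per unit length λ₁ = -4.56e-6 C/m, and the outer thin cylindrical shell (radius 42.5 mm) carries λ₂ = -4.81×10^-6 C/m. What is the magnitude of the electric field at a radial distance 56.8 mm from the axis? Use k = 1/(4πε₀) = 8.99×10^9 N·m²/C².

2.97e6 N/C

Choose a coaxial cylinder of radius r = 56.8 mm (arbitrary length L) as the Gaussian surface (r > 42.5 mm, enclosing both).
λ_enc = λ₁ + λ₂ = (-4.56e-6) + (-4.81e-6) = -9.37×10^-6 C/m.
By Gauss's law (flux through the curved wall only), E·2πrL = λ_enc L/ε₀.
E = 2k|λ_enc|/r = 2(8.99×10^9)(9.37×10^-6)/(0.0568) = 2.97×10^6 N/C.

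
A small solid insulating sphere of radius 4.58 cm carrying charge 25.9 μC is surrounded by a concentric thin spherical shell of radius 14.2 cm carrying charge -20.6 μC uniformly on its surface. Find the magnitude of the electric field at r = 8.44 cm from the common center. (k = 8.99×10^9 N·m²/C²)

|E| ≈ 3.27e7 N/C

By spherical symmetry E is radial; choose a Gaussian sphere of radius r = 8.44 cm (between the bodies, 4.58 cm < r < 14.2 cm).
Only the inner charge is enclosed; the outer shell contributes nothing inside itself. Q_enc = 25.9 μC = 2.59e-5 C.
By Gauss's law, ∮E·dA = E·4πr² = Q_enc/ε₀.
E = k|Q_enc|/r² = (8.99×10^9)(2.59e-5)/(0.0844)² = 3.27×10^7 N/C.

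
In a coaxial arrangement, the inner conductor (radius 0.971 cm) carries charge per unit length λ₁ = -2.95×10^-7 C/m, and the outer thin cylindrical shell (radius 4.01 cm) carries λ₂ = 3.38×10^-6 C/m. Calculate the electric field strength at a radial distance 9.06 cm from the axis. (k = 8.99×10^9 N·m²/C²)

6.12×10^5 V/m

By cylindrical symmetry E is radial; use a coaxial Gaussian cylinder of radius 9.06 cm and length L (r > 4.01 cm, enclosing both).
λ_enc = λ₁ + λ₂ = (-2.95e-7) + (3.38×10^-6) = 3.085×10^-6 C/m.
By Gauss's law (flux through the curved wall only), E·2πrL = λ_enc L/ε₀.
E = 2k|λ_enc|/r = 2(8.99×10^9)(3.085×10^-6)/(0.0906) = 6.12×10^5 N/C.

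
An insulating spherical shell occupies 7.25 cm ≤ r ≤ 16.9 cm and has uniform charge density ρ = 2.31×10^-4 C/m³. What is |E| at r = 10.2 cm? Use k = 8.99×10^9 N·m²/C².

E = 5.69e5 N/C

Use a concentric Gaussian sphere at r = 10.2 cm (within the shell material, 7.25 cm < r < 16.9 cm).
Enclosed charge is the volume from a to r: Q_enc = (4π/3)ρ(r³ − a³) = 6.581×10^-7 C.
Applying ∮E·dA = Q_enc/ε₀ with Φ = E(4πr²):
E = k|Q_enc|/r² = (8.99×10^9)(6.581×10^-7)/(0.102)² = 5.69e5 N/C.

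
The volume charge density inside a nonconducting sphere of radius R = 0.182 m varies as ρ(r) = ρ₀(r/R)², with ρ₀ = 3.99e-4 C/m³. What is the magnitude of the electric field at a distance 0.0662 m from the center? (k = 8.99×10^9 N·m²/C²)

Take a concentric spherical Gaussian surface of radius r = 0.0662 m (r < R).
Integrate the density: Q_enc = 4π ∫₀^r ρ₀(r'/R)^2 r'² dr' = 4πρ₀ r^5/(5·R²) = 3.849×10^-8 C.
Since E is radial and uniform over the Gaussian sphere, Φ = E·4πr² = Q_enc/ε₀.
E = k|Q_enc|/r² = (8.99×10^9)(3.849×10^-8)/(0.0662)² = 7.90×10^4 N/C.

E ≈ 7.90e4 V/m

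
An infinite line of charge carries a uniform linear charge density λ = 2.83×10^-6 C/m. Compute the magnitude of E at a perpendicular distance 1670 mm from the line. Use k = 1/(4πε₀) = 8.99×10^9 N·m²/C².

|E| = 3.05×10^4 N/C

Coaxial Gaussian cylinder, radius r = 1670 mm, length L.
Q_enc = λL, so λ_enc = 2.83e-6 C/m.
Gauss's law: E·2πrL = λ_enc L/ε₀.
E = 2k|λ_enc|/r = 2(8.99×10^9)(2.83×10^-6)/(1.67) = 3.05e4 N/C.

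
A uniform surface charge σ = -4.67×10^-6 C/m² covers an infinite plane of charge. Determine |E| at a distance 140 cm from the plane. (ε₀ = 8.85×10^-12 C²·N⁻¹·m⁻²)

E ≈ 2.64×10^5 V/m

The symmetry is planar: E is normal to the sheet and the same magnitude on both sides. Take a pillbox straddling the sheet with end-cap area A.
Only the two end caps contribute flux: Φ = 2EA. With Q_enc = σA, Gauss's law gives E = |σ|/(2ε₀).
E = |σ|/(2ε₀) = (4.67e-6)/(2·8.85×10^-12) = 2.64e5 N/C.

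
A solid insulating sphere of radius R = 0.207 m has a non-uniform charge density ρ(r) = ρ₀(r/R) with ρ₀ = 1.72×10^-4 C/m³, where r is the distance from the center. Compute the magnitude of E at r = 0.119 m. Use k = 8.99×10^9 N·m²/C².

Use a concentric Gaussian sphere at r = 0.119 m (r < R).
Q_enc = ∫₀^r ρ(r')·4πr'² dr' = (4πρ₀/R) ∫₀^r r'^3 dr' = 4πρ₀ r^4/(4·R) = 5.235×10^-7 C.
By Gauss's law, ∮E·dA = E·4πr² = Q_enc/ε₀.
E = k|Q_enc|/r² = (8.99×10^9)(5.235e-7)/(0.119)² = 3.32×10^5 N/C.

E = 3.32×10^5 V/m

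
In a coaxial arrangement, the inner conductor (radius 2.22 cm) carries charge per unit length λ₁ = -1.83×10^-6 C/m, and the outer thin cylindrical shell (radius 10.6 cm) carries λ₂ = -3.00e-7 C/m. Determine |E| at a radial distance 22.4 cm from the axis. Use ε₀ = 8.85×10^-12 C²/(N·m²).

Take a coaxial cylindrical Gaussian surface of radius r = 22.4 cm and length L (r > 10.6 cm, enclosing both).
λ_enc = λ₁ + λ₂ = (-1.83×10^-6) + (-3.00×10^-7) = -2.13×10^-6 C/m.
By Gauss's law (flux through the curved wall only), E·2πrL = λ_enc L/ε₀.
E = |λ_enc|/(2πε₀r) = (2.13×10^-6)/(2π·8.85×10^-12·0.224) = 1.71×10^5 N/C.

E ≈ 1.71×10^5 V/m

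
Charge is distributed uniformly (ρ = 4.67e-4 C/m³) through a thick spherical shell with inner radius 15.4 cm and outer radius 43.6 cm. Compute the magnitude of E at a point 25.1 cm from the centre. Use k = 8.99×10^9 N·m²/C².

|E| ≈ 3.39×10^6 N/C

Symmetry ⇒ E = E(r) r̂. Gaussian sphere of radius r = 25.1 cm (within the shell material, 15.4 cm < r < 43.6 cm).
Only the shell between 15.4 cm and r is enclosed: Q_enc = ρ·(4π/3)(r³ − a³) = (4.67×10^-4)·(4π/3)·((0.251)³ − (0.154)³) = 2.379e-5 C.
Gauss's law: E·4πr² = Q_enc/ε₀.
E = k|Q_enc|/r² = (8.99×10^9)(2.379×10^-5)/(0.251)² = 3.39e6 N/C.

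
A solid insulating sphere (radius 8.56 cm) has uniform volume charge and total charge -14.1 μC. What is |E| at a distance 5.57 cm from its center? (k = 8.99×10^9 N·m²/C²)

1.13×10^7 V/m

By spherical symmetry E is radial; choose a Gaussian sphere of radius r = 5.57 cm (r < R).
Only the charge within r is enclosed: Q_enc = Q·(r/R)³ = (-14.1 μC)·(5.57 cm/8.56 cm)³ = -3.885×10^-6 C.
Gauss's law: E·4πr² = Q_enc/ε₀.
E = k|Q_enc|/r² = (8.99×10^9)(3.885e-6)/(0.0557)² = 1.13×10^7 N/C.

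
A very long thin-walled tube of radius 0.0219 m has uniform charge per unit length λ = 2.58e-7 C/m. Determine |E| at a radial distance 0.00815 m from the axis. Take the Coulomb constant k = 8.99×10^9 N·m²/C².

Coaxial Gaussian cylinder, radius r = 0.00815 m, length L (r < 0.0219 m, inside the shell).
All the surface charge lies outside this cylinder: Q_enc = 0, hence E = 0.

E = 0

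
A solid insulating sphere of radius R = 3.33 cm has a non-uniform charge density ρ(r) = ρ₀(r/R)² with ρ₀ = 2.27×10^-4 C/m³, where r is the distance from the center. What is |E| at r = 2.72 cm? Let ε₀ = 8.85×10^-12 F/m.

9.31×10^4 N/C

By spherical symmetry E is radial; choose a Gaussian sphere of radius r = 2.72 cm (r < R).
Q_enc = ∫₀^r ρ(r')·4πr'² dr' = (4πρ₀/R²) ∫₀^r r'^4 dr' = 4πρ₀ r^5/(5·R²) = 7.66×10^-9 C.
Applying ∮E·dA = Q_enc/ε₀ with Φ = E(4πr²):
E = |Q_enc|/(4πε₀r²) = (7.66e-9)/(4π·8.85×10^-12·(0.0272)²) = 9.31×10^4 N/C.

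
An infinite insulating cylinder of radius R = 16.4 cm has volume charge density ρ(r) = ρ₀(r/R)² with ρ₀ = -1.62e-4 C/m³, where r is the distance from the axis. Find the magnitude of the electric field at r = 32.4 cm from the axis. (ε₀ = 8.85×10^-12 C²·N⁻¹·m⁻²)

Choose a coaxial cylinder of radius r = 32.4 cm (arbitrary length L) as the Gaussian surface (r > R, full charge per length enclosed).
λ_enc = 2π ∫₀^R ρ₀(r'/R)^2 r' dr' = 2πρ₀R²/4 = -6.844×10^-6 C/m.
Applying ∮E·dA = Q_enc/ε₀ with the end caps contributing no flux:
E = |λ_enc|/(2πε₀r) = (6.844×10^-6)/(2π·8.85×10^-12·0.324) = 3.80×10^5 N/C.

E = 3.80×10^5 N/C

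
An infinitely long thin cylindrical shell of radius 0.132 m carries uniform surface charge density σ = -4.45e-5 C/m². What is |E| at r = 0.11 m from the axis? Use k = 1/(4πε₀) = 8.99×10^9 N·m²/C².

E = 0 (no enclosed charge)

Coaxial Gaussian cylinder, radius r = 0.11 m, length L (r < 0.132 m, inside the shell).
All the surface charge lies outside this cylinder: Q_enc = 0, hence E = 0.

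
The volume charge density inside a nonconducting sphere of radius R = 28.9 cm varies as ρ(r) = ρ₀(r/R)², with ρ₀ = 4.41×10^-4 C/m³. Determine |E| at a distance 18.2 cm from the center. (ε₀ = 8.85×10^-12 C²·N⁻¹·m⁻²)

|E| = 7.19×10^5 N/C

Take a concentric spherical Gaussian surface of radius r = 18.2 cm (r < R).
Integrate the density: Q_enc = 4π ∫₀^r ρ₀(r'/R)^2 r'² dr' = 4πρ₀ r^5/(5·R²) = 2.65×10^-6 C.
Applying ∮E·dA = Q_enc/ε₀ with Φ = E(4πr²):
E = |Q_enc|/(4πε₀r²) = (2.65×10^-6)/(4π·8.85×10^-12·(0.182)²) = 7.19×10^5 N/C.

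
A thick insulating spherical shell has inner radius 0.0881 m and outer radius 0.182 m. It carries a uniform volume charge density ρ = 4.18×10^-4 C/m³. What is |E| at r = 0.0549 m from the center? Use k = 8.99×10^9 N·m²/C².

|E| = 0 V/m

Symmetry ⇒ E = E(r) r̂. Gaussian sphere of radius r = 0.0549 m (r < 0.0881 m, inside the empty cavity).
No charge is enclosed, so by Gauss's law E·4πr² = 0 ⇒ E = 0.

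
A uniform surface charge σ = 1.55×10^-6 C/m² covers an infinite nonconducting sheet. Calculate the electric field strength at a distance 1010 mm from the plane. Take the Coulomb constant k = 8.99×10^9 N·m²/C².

By planar symmetry E is perpendicular to the sheet and uniform; use a Gaussian pillbox with flat faces of area A on each side of the sheet.
Flux Φ = 2EA and Q_enc = σA, so 2EA = σA/ε₀ ⇒ E = |σ|/(2ε₀), independent of distance.
E = 2πk|σ| = 2π(8.99×10^9)(1.55×10^-6) = 8.76×10^4 N/C.

8.76×10^4 N/C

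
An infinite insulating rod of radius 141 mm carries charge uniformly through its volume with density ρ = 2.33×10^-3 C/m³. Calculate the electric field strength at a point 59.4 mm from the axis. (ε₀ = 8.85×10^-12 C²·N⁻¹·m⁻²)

Coaxial Gaussian cylinder, radius r = 59.4 mm, length L (r < R).
Enclosed charge per unit length: λ_enc = ρ·πr² = (2.33e-3)π(0.0594)² = 2.583×10^-5 C/m.
Gauss's law: E·2πrL = λ_enc L/ε₀.
E = |λ_enc|/(2πε₀r) = (2.583e-5)/(2π·8.85×10^-12·0.0594) = 7.82×10^6 N/C.

E ≈ 7.82e6 V/m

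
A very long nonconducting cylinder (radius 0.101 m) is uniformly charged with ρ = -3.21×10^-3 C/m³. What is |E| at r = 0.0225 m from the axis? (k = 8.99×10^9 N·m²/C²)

By cylindrical symmetry E is radial; use a coaxial Gaussian cylinder of radius 0.0225 m and length L (r < R).
Enclosed charge per unit length: λ_enc = ρ·πr² = (-3.21e-3)π(0.0225)² = -5.105×10^-6 C/m.
By Gauss's law (flux through the curved wall only), E·2πrL = λ_enc L/ε₀.
E = 2k|λ_enc|/r = 2(8.99×10^9)(5.105×10^-6)/(0.0225) = 4.08×10^6 N/C.

|E| ≈ 4.08×10^6 N/C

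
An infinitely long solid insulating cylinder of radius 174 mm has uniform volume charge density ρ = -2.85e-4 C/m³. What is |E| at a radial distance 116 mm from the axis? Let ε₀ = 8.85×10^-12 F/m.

By cylindrical symmetry E is radial; use a coaxial Gaussian cylinder of radius 116 mm and length L (r < R).
Charge inside radius r per length L is ρ·πr²·L, so λ_enc = ρπr² = -1.205×10^-5 C/m.
By Gauss's law (flux through the curved wall only), E·2πrL = λ_enc L/ε₀.
E = |λ_enc|/(2πε₀r) = (1.205e-5)/(2π·8.85×10^-12·0.116) = 1.87×10^6 N/C.

E ≈ 1.87e6 V/m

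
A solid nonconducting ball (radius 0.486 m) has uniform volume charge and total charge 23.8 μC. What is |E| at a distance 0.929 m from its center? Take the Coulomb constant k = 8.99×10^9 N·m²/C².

By spherical symmetry E is radial; choose a Gaussian sphere of radius r = 0.929 m (r > R, so the entire charge is enclosed).
Q_enc = 23.8 μC = 2.38e-5 C.
By Gauss's law, ∮E·dA = E·4πr² = Q_enc/ε₀.
E = k|Q_enc|/r² = (8.99×10^9)(2.38×10^-5)/(0.929)² = 2.48×10^5 N/C.

2.48×10^5 N/C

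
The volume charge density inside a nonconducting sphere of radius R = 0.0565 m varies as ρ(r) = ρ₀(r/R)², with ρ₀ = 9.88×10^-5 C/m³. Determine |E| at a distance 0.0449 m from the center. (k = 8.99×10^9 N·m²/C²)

Use a concentric Gaussian sphere at r = 0.0449 m (r < R).
Integrate the density: Q_enc = 4π ∫₀^r ρ₀(r'/R)^2 r'² dr' = 4πρ₀ r^5/(5·R²) = 1.419×10^-8 C.
By Gauss's law, ∮E·dA = E·4πr² = Q_enc/ε₀.
E = k|Q_enc|/r² = (8.99×10^9)(1.419×10^-8)/(0.0449)² = 6.33×10^4 N/C.

E = 6.33×10^4 N/C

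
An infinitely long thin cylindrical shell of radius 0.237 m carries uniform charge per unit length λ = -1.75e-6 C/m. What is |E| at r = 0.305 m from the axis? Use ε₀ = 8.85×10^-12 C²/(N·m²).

Choose a coaxial cylinder of radius r = 0.305 m (arbitrary length L) as the Gaussian surface (r > 0.237 m).
The full line charge is enclosed: λ_enc = -1.75×10^-6 C/m.
Gauss's law: E·2πrL = λ_enc L/ε₀.
E = |λ_enc|/(2πε₀r) = (1.75×10^-6)/(2π·8.85×10^-12·0.305) = 1.03×10^5 N/C.

|E| ≈ 1.03×10^5 N/C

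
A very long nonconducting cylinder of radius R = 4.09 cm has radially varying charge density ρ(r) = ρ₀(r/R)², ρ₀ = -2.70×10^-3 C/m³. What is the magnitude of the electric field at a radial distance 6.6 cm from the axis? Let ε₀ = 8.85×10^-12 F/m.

E = 1.93×10^6 V/m

Choose a coaxial cylinder of radius r = 6.6 cm (arbitrary length L) as the Gaussian surface (r > R, full charge per length enclosed).
λ_enc = 2π ∫₀^R ρ₀(r'/R)^2 r' dr' = 2πρ₀R²/4 = -7.095×10^-6 C/m.
By Gauss's law (flux through the curved wall only), E·2πrL = λ_enc L/ε₀.
E = |λ_enc|/(2πε₀r) = (7.095e-6)/(2π·8.85×10^-12·0.066) = 1.93e6 N/C.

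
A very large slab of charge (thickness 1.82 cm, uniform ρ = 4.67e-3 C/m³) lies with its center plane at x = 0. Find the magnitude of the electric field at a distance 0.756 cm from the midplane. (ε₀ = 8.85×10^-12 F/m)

By symmetry E is perpendicular to the slab. A Gaussian pillbox from −0.756 cm to +0.756 cm (face area A) lies entirely within the slab.
Q_enc = ρ·(2x)·A and flux = 2EA, so 2EA = 2ρxA/ε₀ ⇒ E = |ρ|x/ε₀.
E = (4.67×10^-3)(0.00756)/(8.85×10^-12) = 3.99×10^6 N/C.

|E| ≈ 3.99×10^6 V/m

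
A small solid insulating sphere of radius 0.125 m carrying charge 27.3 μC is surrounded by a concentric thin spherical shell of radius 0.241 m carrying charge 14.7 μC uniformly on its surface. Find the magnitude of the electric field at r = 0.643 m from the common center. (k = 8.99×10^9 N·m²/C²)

9.13×10^5 N/C

Symmetry ⇒ E = E(r) r̂. Gaussian sphere of radius r = 0.643 m (r > 0.241 m, enclosing both).
Q_enc = (27.3 μC) + (14.7 μC) = 4.20×10^-5 C.
Gauss's law: E·4πr² = Q_enc/ε₀.
E = k|Q_enc|/r² = (8.99×10^9)(4.20×10^-5)/(0.643)² = 9.13×10^5 N/C.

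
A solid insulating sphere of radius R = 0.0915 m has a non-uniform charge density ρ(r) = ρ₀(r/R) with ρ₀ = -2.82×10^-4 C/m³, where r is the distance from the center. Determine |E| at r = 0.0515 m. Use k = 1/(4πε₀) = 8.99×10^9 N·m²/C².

By spherical symmetry E is radial; choose a Gaussian sphere of radius r = 0.0515 m (r < R).
Integrate the density: Q_enc = 4π ∫₀^r ρ₀(r'/R)^1 r'² dr' = 4πρ₀ r^4/(4·R) = -6.811×10^-8 C.
By Gauss's law, ∮E·dA = E·4πr² = Q_enc/ε₀.
E = k|Q_enc|/r² = (8.99×10^9)(6.811×10^-8)/(0.0515)² = 2.31×10^5 N/C.

E = 2.31e5 N/C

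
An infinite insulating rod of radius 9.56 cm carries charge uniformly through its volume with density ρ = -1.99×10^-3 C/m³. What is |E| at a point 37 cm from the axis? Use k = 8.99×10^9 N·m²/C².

Coaxial Gaussian cylinder, radius r = 37 cm, length L (r > 9.56 cm, full cross-section enclosed).
λ_enc = ρ·πR² = (-1.99×10^-3)π(0.0956)² = -5.714×10^-5 C/m.
Applying ∮E·dA = Q_enc/ε₀ with the end caps contributing no flux:
E = 2k|λ_enc|/r = 2(8.99×10^9)(5.714×10^-5)/(0.37) = 2.78e6 N/C.

E ≈ 2.78e6 N/C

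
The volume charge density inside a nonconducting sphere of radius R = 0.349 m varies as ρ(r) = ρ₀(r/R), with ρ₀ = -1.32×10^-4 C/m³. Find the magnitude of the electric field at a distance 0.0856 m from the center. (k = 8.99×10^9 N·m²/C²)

Symmetry ⇒ E = E(r) r̂. Gaussian sphere of radius r = 0.0856 m (r < R).
Q_enc = ∫₀^r ρ(r')·4πr'² dr' = (4πρ₀/R) ∫₀^r r'^3 dr' = 4πρ₀ r^4/(4·R) = -6.38×10^-8 C.
Applying ∮E·dA = Q_enc/ε₀ with Φ = E(4πr²):
E = k|Q_enc|/r² = (8.99×10^9)(6.38e-8)/(0.0856)² = 7.83×10^4 N/C.

|E| = 7.83×10^4 V/m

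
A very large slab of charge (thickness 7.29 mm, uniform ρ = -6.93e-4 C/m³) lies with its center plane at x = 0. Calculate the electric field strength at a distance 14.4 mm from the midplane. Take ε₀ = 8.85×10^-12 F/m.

2.85×10^5 N/C

The point |x| = 14.4 mm lies outside the slab (half-thickness 0.003645 m). A symmetric pillbox spanning the full slab encloses Q_enc = ρ·d·A.
Flux = 2EA ⇒ E = |ρ|d/(2ε₀), independent of distance outside.
E = (6.93×10^-4)(0.00729)/(2·8.85×10^-12) = 2.85e5 N/C.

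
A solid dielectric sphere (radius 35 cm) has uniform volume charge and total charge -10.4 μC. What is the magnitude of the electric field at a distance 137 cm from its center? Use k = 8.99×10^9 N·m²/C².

E = 4.98×10^4 V/m

Take a concentric spherical Gaussian surface of radius r = 137 cm (r > R, so the entire charge is enclosed).
Q_enc = -10.4 μC = -1.04e-5 C.
Applying ∮E·dA = Q_enc/ε₀ with Φ = E(4πr²):
E = k|Q_enc|/r² = (8.99×10^9)(1.04×10^-5)/(1.37)² = 4.98e4 N/C.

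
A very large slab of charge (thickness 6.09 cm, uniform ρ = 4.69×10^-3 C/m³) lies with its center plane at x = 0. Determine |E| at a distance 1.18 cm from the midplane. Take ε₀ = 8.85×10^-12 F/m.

By symmetry E is perpendicular to the slab. A Gaussian pillbox from −1.18 cm to +1.18 cm (face area A) lies entirely within the slab.
Q_enc = ρ·(2x)·A and flux = 2EA, so 2EA = 2ρxA/ε₀ ⇒ E = |ρ|x/ε₀.
E = (4.69×10^-3)(0.0118)/(8.85×10^-12) = 6.25×10^6 N/C.

|E| ≈ 6.25e6 V/m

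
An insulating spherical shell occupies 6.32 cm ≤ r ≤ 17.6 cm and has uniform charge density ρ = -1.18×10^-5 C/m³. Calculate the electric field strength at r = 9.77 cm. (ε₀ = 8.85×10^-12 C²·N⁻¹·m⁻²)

E ≈ 3.17×10^4 N/C

Use a concentric Gaussian sphere at r = 9.77 cm (within the shell material, 6.32 cm < r < 17.6 cm).
Enclosed charge is the volume from a to r: Q_enc = (4π/3)ρ(r³ − a³) = -3.362×10^-8 C.
Gauss's law: E·4πr² = Q_enc/ε₀.
E = |Q_enc|/(4πε₀r²) = (3.362×10^-8)/(4π·8.85×10^-12·(0.0977)²) = 3.17×10^4 N/C.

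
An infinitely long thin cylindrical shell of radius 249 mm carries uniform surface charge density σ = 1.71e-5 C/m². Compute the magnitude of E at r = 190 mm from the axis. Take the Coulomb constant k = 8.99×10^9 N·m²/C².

E = 0 (no enclosed charge)

Take a coaxial cylindrical Gaussian surface of radius r = 190 mm and length L (r < 249 mm, inside the shell).
No charge is enclosed, so Gauss's law gives E·2πrL = 0 ⇒ E = 0.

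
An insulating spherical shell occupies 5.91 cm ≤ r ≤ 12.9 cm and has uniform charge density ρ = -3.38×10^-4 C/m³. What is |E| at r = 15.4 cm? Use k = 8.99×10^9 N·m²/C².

Symmetry ⇒ E = E(r) r̂. Gaussian sphere of radius r = 15.4 cm (r > 12.9 cm, enclosing the whole shell).
Q_enc = ρ·(4π/3)(b³ − a³) = (-3.38×10^-4)·(4π/3)·((0.129)³ − (0.0591)³) = -2.747×10^-6 C.
By Gauss's law, ∮E·dA = E·4πr² = Q_enc/ε₀.
E = k|Q_enc|/r² = (8.99×10^9)(2.747×10^-6)/(0.154)² = 1.04×10^6 N/C.

E = 1.04e6 N/C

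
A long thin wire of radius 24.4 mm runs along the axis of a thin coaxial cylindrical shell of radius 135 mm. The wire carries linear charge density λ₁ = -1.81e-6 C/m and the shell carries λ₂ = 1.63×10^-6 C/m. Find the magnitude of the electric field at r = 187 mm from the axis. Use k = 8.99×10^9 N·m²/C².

Take a coaxial cylindrical Gaussian surface of radius r = 187 mm and length L (r > 135 mm, enclosing both).
λ_enc = λ₁ + λ₂ = (-1.81×10^-6) + (1.63e-6) = -1.80×10^-7 C/m.
Gauss's law: E·2πrL = λ_enc L/ε₀.
E = 2k|λ_enc|/r = 2(8.99×10^9)(1.80×10^-7)/(0.187) = 1.73e4 N/C.

E = 1.73×10^4 N/C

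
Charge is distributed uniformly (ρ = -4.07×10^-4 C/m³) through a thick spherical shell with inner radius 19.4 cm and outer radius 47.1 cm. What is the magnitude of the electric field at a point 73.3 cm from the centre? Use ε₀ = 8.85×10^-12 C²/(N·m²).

Symmetry ⇒ E = E(r) r̂. Gaussian sphere of radius r = 73.3 cm (r > 47.1 cm, enclosing the whole shell).
Q_enc = ρ·(4π/3)(b³ − a³) = (-4.07×10^-4)·(4π/3)·((0.471)³ − (0.194)³) = -1.657×10^-4 C.
Applying ∮E·dA = Q_enc/ε₀ with Φ = E(4πr²):
E = |Q_enc|/(4πε₀r²) = (1.657×10^-4)/(4π·8.85×10^-12·(0.733)²) = 2.77×10^6 N/C.

E ≈ 2.77×10^6 V/m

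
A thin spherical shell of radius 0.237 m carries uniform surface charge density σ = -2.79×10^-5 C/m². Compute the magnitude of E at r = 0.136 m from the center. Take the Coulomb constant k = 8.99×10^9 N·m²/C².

By spherical symmetry E is radial; choose a Gaussian sphere of radius r = 0.136 m (inside the shell, r < 0.237 m).
No charge lies within this surface, so Q_enc = 0 and Gauss's law gives E·4πr² = 0 ⇒ E = 0.

E = 0 (no enclosed charge)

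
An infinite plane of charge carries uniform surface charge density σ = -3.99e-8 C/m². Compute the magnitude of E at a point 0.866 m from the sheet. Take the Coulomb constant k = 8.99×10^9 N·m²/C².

The symmetry is planar: E is normal to the sheet and the same magnitude on both sides. Take a pillbox straddling the sheet with end-cap area A.
Only the two end caps contribute flux: Φ = 2EA. With Q_enc = σA, Gauss's law gives E = |σ|/(2ε₀).
E = 2πk|σ| = 2π(8.99×10^9)(3.99×10^-8) = 2.25×10^3 N/C.

2.25×10^3 N/C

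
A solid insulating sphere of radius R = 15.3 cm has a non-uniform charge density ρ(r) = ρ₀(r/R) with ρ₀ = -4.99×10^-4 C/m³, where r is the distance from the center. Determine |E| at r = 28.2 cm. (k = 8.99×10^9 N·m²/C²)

Take a concentric spherical Gaussian surface of radius r = 28.2 cm (r > R, all charge enclosed).
Q_enc = 4π ∫₀^R ρ₀(r'/R)^1 r'² dr' = 4πρ₀R³/4 = -5.615e-6 C.
Since E is radial and uniform over the Gaussian sphere, Φ = E·4πr² = Q_enc/ε₀.
E = k|Q_enc|/r² = (8.99×10^9)(5.615×10^-6)/(0.282)² = 6.35e5 N/C.

E ≈ 6.35×10^5 N/C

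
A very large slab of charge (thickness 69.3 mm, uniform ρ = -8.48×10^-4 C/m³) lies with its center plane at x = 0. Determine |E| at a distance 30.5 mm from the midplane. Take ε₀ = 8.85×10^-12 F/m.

By symmetry E is perpendicular to the slab. A Gaussian pillbox from −30.5 mm to +30.5 mm (face area A) lies entirely within the slab.
Q_enc = ρ·(2x)·A and flux = 2EA, so 2EA = 2ρxA/ε₀ ⇒ E = |ρ|x/ε₀.
E = (8.48e-4)(0.0305)/(8.85×10^-12) = 2.92×10^6 N/C.

|E| = 2.92×10^6 N/C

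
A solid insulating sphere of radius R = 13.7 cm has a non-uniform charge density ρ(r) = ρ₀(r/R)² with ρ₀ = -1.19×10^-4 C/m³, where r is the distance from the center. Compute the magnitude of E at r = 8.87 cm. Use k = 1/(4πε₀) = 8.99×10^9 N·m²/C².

Use a concentric Gaussian sphere at r = 8.87 cm (r < R).
Integrate the density: Q_enc = 4π ∫₀^r ρ₀(r'/R)^2 r'² dr' = 4πρ₀ r^5/(5·R²) = -8.749e-8 C.
Applying ∮E·dA = Q_enc/ε₀ with Φ = E(4πr²):
E = k|Q_enc|/r² = (8.99×10^9)(8.749e-8)/(0.0887)² = 1.00e5 N/C.

1.00e5 V/m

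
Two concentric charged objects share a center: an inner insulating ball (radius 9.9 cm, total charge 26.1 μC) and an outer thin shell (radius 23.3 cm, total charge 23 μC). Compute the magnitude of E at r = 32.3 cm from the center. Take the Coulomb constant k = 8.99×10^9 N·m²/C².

Take a concentric spherical Gaussian surface of radius r = 32.3 cm (r > 23.3 cm, enclosing both).
Q_enc = (26.1 μC) + (23 μC) = 4.91×10^-5 C.
Since E is radial and uniform over the Gaussian sphere, Φ = E·4πr² = Q_enc/ε₀.
E = k|Q_enc|/r² = (8.99×10^9)(4.91e-5)/(0.323)² = 4.23×10^6 N/C.

4.23e6 N/C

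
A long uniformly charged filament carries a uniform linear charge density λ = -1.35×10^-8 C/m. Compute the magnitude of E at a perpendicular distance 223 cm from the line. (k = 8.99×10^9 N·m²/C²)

Take a coaxial cylindrical Gaussian surface of radius r = 223 cm and length L.
Q_enc = λL, so λ_enc = -1.35×10^-8 C/m.
By Gauss's law (flux through the curved wall only), E·2πrL = λ_enc L/ε₀.
E = 2k|λ_enc|/r = 2(8.99×10^9)(1.35×10^-8)/(2.23) = 109 N/C.

|E| = 109 N/C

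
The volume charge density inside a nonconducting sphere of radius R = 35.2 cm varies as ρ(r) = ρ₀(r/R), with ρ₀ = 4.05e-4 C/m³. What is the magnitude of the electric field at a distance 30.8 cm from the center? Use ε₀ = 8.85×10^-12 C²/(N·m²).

Take a concentric spherical Gaussian surface of radius r = 30.8 cm (r < R).
Integrate the density: Q_enc = 4π ∫₀^r ρ₀(r'/R)^1 r'² dr' = 4πρ₀ r^4/(4·R) = 3.253×10^-5 C.
Gauss's law: E·4πr² = Q_enc/ε₀.
E = |Q_enc|/(4πε₀r²) = (3.253×10^-5)/(4π·8.85×10^-12·(0.308)²) = 3.08e6 N/C.

E ≈ 3.08e6 V/m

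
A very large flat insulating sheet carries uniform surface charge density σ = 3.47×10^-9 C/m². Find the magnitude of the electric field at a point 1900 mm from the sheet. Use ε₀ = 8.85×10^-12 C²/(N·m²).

Choose a cylindrical pillbox piercing the sheet, end faces (area A) parallel to it.
Flux Φ = 2EA and Q_enc = σA, so 2EA = σA/ε₀ ⇒ E = |σ|/(2ε₀), independent of distance.
E = |σ|/(2ε₀) = (3.47×10^-9)/(2·8.85×10^-12) = 196 N/C.

|E| ≈ 196 N/C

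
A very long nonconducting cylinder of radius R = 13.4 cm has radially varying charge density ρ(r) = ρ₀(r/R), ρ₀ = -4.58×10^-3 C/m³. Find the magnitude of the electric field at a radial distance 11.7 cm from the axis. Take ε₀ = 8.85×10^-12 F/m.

Take a coaxial cylindrical Gaussian surface of radius r = 11.7 cm and length L (r < R).
Integrating ρ over the cross-section to radius r: λ_enc = (2πρ₀/R) ∫₀^r r'^2 dr' = 2πρ₀ r^3/(3·R) = -1.147e-4 C/m.
Applying ∮E·dA = Q_enc/ε₀ with the end caps contributing no flux:
E = |λ_enc|/(2πε₀r) = (1.147×10^-4)/(2π·8.85×10^-12·0.117) = 1.76×10^7 N/C.

1.76×10^7 N/C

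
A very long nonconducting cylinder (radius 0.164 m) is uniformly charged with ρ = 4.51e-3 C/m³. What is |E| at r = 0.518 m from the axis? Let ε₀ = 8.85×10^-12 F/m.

By cylindrical symmetry E is radial; use a coaxial Gaussian cylinder of radius 0.518 m and length L (r > 0.164 m, full cross-section enclosed).
λ_enc = ρ·πR² = (4.51e-3)π(0.164)² = 3.811×10^-4 C/m.
By Gauss's law (flux through the curved wall only), E·2πrL = λ_enc L/ε₀.
E = |λ_enc|/(2πε₀r) = (3.811×10^-4)/(2π·8.85×10^-12·0.518) = 1.32e7 N/C.

1.32×10^7 N/C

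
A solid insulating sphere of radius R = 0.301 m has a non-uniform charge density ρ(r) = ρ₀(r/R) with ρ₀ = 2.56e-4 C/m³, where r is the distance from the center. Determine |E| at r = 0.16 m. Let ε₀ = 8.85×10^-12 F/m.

Take a concentric spherical Gaussian surface of radius r = 0.16 m (r < R).
Integrate the density: Q_enc = 4π ∫₀^r ρ₀(r'/R)^1 r'² dr' = 4πρ₀ r^4/(4·R) = 1.751×10^-6 C.
By Gauss's law, ∮E·dA = E·4πr² = Q_enc/ε₀.
E = |Q_enc|/(4πε₀r²) = (1.751×10^-6)/(4π·8.85×10^-12·(0.16)²) = 6.15×10^5 N/C.

6.15e5 V/m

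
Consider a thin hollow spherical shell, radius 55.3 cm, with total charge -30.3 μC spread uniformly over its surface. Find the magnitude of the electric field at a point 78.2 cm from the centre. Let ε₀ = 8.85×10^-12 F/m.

Symmetry ⇒ E = E(r) r̂. Gaussian sphere of radius r = 78.2 cm (r > 55.3 cm).
The entire shell is enclosed: Q_enc = -3.03e-5 C.
Gauss's law: E·4πr² = Q_enc/ε₀.
E = |Q_enc|/(4πε₀r²) = (3.03×10^-5)/(4π·8.85×10^-12·(0.782)²) = 4.46e5 N/C.

|E| ≈ 4.46×10^5 V/m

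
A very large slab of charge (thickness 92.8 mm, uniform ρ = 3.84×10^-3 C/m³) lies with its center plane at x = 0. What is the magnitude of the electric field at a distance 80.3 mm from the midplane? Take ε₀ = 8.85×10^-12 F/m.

E ≈ 2.01e7 N/C

The point |x| = 80.3 mm lies outside the slab (half-thickness 0.0464 m). A symmetric pillbox spanning the full slab encloses Q_enc = ρ·d·A.
Flux = 2EA ⇒ E = |ρ|d/(2ε₀), independent of distance outside.
E = (3.84×10^-3)(0.0928)/(2·8.85×10^-12) = 2.01×10^7 N/C.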